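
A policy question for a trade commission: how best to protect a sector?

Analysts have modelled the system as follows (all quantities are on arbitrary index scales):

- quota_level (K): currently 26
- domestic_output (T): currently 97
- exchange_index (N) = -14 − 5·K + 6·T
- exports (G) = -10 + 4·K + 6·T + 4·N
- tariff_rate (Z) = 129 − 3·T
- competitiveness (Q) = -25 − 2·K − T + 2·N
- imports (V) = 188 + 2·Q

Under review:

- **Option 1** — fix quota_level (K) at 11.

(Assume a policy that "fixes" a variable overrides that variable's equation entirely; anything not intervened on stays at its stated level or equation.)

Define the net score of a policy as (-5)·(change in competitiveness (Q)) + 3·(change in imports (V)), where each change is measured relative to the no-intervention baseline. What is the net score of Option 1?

180

Baseline:
  K = 26
  T = 97
  N = -14 − 5·26 + 6·97 = 438
  Q = -25 − 2·26 − 97 + 2·438 = 702
  V = 188 + 2·702 = 1592
Option 1 (K := 11):
  K = 11
  T = 97
  N = -14 − 5·11 + 6·97 = 513
  Q = -25 − 2·11 − 97 + 2·513 = 882
  V = 188 + 2·882 = 1952
ΔQ = 882 − 702 = 180; ΔV = 1952 − 1592 = 360
Score = (-5)·180 + 3·360 = 180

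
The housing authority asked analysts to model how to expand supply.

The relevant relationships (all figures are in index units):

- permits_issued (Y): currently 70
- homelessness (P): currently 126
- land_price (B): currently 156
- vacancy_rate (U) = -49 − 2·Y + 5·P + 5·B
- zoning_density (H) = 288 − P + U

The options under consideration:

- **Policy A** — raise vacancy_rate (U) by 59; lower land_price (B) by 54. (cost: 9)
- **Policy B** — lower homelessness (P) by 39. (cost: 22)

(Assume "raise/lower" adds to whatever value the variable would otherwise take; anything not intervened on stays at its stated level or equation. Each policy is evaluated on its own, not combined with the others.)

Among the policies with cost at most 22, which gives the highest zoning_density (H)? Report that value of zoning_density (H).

Policy A (U + 59, B − 54):
  Y = 70
  P = 126
  B = 156 − 54 = 102
  U = -49 − 2·70 + 5·126 + 5·102 (+59 from intervention) = 1010
  H = 288 − 126 + 1010 = 1172
Policy B (P − 39):
  Y = 70
  P = 126 − 39 = 87
  B = 156
  U = -49 − 2·70 + 5·87 + 5·156 = 1026
  H = 288 − 87 + 1026 = 1227
Comparing — Policy A: H=1172, Policy B: H=1227. Highest is 1227 (Policy B).

1227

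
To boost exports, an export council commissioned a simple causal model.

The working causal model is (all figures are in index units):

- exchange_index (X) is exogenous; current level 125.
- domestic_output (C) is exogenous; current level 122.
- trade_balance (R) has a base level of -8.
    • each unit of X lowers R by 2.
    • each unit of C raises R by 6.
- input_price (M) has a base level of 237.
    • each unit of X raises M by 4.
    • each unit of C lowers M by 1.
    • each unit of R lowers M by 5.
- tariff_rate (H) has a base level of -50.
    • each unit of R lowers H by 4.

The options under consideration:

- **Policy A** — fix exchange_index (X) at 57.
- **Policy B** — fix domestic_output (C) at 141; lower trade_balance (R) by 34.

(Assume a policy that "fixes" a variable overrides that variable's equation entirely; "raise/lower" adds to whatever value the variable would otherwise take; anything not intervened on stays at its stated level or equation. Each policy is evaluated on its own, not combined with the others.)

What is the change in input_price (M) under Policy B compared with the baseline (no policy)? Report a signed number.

Baseline:
  X = 125
  C = 122
  R = -8 − 2·125 + 6·122 = 474
  M = 237 + 4·125 − 122 − 5·474 = -1755
Policy B (C := 141, R − 34):
  X = 125
  C = 141
  R = -8 − 2·125 + 6·141 (−34 from intervention) = 554
  M = 237 + 4·125 − 141 − 5·554 = -2174
Change in M: -2174 − (-1755) = -419

-419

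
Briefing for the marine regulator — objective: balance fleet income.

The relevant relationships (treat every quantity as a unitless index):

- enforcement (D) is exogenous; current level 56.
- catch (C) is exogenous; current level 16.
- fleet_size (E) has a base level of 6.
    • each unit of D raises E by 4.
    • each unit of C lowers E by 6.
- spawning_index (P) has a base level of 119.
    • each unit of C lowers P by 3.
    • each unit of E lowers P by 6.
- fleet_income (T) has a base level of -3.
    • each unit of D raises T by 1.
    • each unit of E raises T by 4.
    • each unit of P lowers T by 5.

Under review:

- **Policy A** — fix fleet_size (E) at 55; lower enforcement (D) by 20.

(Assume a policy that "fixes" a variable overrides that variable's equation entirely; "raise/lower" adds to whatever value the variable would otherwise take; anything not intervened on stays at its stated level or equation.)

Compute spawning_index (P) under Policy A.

-259

Policy A (E := 55, D − 20):
  D = 56 − 20 = 36
  C = 16
  E = 55
  P = 119 − 3·16 − 6·55 = -259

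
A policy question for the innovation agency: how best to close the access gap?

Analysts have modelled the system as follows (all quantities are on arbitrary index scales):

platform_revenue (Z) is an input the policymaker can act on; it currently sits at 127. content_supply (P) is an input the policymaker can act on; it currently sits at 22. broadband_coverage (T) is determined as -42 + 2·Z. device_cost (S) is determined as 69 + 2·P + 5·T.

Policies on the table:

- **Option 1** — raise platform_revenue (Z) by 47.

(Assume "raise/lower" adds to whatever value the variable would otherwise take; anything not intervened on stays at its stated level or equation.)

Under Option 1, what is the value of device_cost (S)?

Option 1 (Z + 47):
  Z = 127 + 47 = 174
  P = 22
  T = -42 + 2·174 = 306
  S = 69 + 2·22 + 5·306 = 1643

1643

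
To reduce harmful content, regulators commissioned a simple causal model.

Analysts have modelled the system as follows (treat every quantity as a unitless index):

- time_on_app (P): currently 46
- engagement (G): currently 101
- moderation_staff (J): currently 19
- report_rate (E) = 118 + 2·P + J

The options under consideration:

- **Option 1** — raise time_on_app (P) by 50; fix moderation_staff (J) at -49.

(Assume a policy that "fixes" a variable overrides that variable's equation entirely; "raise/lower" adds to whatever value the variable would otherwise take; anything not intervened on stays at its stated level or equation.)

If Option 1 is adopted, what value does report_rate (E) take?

261

Option 1 (P + 50, J := -49):
  P = 46 + 50 = 96
  J = -49
  E = 118 + 2·96 + (-49) = 261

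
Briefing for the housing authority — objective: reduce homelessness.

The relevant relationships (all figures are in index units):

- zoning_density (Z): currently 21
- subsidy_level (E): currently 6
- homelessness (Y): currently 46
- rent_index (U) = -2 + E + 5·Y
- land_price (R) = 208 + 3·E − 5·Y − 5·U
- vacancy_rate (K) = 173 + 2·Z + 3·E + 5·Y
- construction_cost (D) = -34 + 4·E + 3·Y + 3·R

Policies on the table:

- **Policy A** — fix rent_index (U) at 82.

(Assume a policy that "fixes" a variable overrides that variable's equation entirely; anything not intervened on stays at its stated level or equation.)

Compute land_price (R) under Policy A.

Policy A (U := 82):
  E = 6
  Y = 46
  U = 82
  R = 208 + 3·6 − 5·46 − 5·82 = -414

-414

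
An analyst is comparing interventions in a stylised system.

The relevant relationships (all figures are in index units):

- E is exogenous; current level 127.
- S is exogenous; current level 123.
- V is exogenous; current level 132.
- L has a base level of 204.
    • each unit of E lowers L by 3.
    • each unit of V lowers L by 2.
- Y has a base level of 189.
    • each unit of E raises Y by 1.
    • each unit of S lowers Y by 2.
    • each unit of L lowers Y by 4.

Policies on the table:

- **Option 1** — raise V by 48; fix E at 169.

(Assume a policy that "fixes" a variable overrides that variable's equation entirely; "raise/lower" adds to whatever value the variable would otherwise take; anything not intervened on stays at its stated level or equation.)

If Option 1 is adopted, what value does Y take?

2764

Option 1 (V + 48, E := 169):
  E = 169
  S = 123
  V = 132 + 48 = 180
  L = 204 − 3·169 − 2·180 = -663
  Y = 189 + 169 − 2·123 − 4·(-663) = 2764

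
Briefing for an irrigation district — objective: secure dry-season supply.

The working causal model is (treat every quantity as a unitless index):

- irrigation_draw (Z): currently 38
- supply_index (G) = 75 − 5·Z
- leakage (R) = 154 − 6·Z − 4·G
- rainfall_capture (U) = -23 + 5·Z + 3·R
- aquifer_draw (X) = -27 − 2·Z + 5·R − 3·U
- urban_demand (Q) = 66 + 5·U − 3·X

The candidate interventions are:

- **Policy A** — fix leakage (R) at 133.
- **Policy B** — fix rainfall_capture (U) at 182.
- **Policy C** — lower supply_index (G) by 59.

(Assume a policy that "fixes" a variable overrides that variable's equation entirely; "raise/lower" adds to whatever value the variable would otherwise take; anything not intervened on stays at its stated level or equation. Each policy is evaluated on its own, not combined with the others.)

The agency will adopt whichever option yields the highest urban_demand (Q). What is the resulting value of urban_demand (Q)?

Policy A (R := 133):
  Z = 38
  G = 75 − 5·38 = -115
  R = 133
  U = -23 + 5·38 + 3·133 = 566
  X = -27 − 2·38 + 5·133 − 3·566 = -1136
  Q = 66 + 5·566 − 3·(-1136) = 6304
Policy B (U := 182):
  Z = 38
  G = 75 − 5·38 = -115
  R = 154 − 6·38 − 4·(-115) = 386
  U = 182
  X = -27 − 2·38 + 5·386 − 3·182 = 1281
  Q = 66 + 5·182 − 3·1281 = -2867
Policy C (G − 59):
  Z = 38
  G = 75 − 5·38 (−59 from intervention) = -174
  R = 154 − 6·38 − 4·(-174) = 622
  U = -23 + 5·38 + 3·622 = 2033
  X = -27 − 2·38 + 5·622 − 3·2033 = -3092
  Q = 66 + 5·2033 − 3·(-3092) = 19507
Comparing — Policy A: Q=6304, Policy B: Q=-2867, Policy C: Q=19507. Highest is 19507 (Policy C).

19507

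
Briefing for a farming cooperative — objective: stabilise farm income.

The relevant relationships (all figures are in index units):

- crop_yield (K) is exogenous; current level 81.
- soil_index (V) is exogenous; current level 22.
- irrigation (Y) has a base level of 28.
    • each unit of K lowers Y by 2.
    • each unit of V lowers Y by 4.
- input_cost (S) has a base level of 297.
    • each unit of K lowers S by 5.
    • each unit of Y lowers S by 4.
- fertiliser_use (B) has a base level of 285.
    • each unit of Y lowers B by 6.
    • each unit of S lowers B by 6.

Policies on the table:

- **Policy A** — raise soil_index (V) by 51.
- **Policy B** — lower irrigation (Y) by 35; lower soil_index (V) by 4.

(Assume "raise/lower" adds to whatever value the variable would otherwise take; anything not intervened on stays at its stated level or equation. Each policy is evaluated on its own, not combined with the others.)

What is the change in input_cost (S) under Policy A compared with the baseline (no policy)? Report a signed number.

Baseline:
  K = 81
  V = 22
  Y = 28 − 2·81 − 4·22 = -222
  S = 297 − 5·81 − 4·(-222) = 780
Policy A (V + 51):
  K = 81
  V = 22 + 51 = 73
  Y = 28 − 2·81 − 4·73 = -426
  S = 297 − 5·81 − 4·(-426) = 1596
Change in S: 1596 − 780 = 816

816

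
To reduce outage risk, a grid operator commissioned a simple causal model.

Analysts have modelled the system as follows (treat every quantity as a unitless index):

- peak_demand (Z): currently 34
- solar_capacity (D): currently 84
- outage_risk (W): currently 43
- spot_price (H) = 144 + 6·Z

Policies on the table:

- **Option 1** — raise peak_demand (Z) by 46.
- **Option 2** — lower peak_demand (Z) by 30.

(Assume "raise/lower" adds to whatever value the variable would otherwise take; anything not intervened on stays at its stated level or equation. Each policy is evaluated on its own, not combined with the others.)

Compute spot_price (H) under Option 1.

Option 1 (Z + 46):
  Z = 34 + 46 = 80
  H = 144 + 6·80 = 624

624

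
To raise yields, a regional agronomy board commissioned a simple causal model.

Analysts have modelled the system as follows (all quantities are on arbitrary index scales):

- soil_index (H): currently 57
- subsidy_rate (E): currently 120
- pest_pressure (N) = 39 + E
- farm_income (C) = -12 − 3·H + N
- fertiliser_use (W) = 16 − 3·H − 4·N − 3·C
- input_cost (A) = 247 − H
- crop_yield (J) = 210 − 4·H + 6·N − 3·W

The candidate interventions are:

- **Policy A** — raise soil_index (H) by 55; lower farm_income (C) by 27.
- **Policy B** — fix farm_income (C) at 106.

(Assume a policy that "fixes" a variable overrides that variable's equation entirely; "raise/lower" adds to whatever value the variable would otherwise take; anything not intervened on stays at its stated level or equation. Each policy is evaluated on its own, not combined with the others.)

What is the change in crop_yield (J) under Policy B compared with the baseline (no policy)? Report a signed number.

1170

Baseline:
  H = 57
  E = 120
  N = 39 + 120 = 159
  C = -12 − 3·57 + 159 = -24
  W = 16 − 3·57 − 4·159 − 3·(-24) = -719
  J = 210 − 4·57 + 6·159 − 3·(-719) = 3093
Policy B (C := 106):
  H = 57
  E = 120
  N = 39 + 120 = 159
  C = 106
  W = 16 − 3·57 − 4·159 − 3·106 = -1109
  J = 210 − 4·57 + 6·159 − 3·(-1109) = 4263
Change in J: 4263 − 3093 = 1170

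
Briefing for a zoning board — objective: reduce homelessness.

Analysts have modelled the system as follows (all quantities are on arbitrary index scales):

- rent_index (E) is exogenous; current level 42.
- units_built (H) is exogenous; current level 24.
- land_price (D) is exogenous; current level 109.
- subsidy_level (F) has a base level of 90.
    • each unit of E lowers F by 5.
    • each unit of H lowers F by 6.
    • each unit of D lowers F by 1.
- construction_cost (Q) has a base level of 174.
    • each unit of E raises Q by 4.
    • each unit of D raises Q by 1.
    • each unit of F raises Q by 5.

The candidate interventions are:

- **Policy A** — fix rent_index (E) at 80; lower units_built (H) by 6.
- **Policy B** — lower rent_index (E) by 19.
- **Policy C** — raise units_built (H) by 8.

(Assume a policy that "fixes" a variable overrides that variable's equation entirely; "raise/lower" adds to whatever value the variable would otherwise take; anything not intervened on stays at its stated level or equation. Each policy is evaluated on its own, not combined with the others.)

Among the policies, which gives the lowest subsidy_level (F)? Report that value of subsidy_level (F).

Policy A (E := 80, H − 6):
  E = 80
  H = 24 − 6 = 18
  D = 109
  F = 90 − 5·80 − 6·18 − 109 = -527
Policy B (E − 19):
  E = 42 − 19 = 23
  H = 24
  D = 109
  F = 90 − 5·23 − 6·24 − 109 = -278
Policy C (H + 8):
  E = 42
  H = 24 + 8 = 32
  D = 109
  F = 90 − 5·42 − 6·32 − 109 = -421
Comparing — Policy A: F=-527, Policy B: F=-278, Policy C: F=-421. Lowest is -527 (Policy A).

-527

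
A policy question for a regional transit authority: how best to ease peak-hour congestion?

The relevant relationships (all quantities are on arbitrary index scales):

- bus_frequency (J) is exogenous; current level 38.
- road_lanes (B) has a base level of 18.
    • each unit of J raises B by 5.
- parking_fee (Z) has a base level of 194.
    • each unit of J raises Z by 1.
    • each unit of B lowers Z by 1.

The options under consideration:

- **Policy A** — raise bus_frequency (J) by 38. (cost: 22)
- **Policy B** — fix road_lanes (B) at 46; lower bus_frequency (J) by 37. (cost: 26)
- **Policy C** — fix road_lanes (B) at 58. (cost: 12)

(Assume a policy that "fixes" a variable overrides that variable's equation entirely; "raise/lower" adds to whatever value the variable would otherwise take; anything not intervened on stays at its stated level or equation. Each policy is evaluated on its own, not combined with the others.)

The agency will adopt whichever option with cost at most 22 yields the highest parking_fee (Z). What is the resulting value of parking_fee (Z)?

Policy A (J + 38):
  J = 38 + 38 = 76
  B = 18 + 5·76 = 398
  Z = 194 + 76 − 398 = -128
Policy C (B := 58):
  J = 38
  B = 58
  Z = 194 + 38 − 58 = 174
Comparing — Policy A: Z=-128, Policy C: Z=174. Highest is 174 (Policy C).

174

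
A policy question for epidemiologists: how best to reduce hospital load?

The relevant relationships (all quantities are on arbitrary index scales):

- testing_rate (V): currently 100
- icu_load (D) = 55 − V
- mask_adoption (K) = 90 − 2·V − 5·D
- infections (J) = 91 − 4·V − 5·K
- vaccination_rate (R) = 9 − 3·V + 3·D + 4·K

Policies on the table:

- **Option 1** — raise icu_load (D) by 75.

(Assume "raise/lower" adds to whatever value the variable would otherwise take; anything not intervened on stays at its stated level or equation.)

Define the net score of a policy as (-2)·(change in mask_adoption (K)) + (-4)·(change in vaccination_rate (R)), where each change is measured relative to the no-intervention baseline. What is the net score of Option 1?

Baseline:
  V = 100
  D = 55 − 100 = -45
  K = 90 − 2·100 − 5·(-45) = 115
  R = 9 − 3·100 + 3·(-45) + 4·115 = 34
Option 1 (D + 75):
  V = 100
  D = 55 − 100 (+75 from intervention) = 30
  K = 90 − 2·100 − 5·30 = -260
  R = 9 − 3·100 + 3·30 + 4·(-260) = -1241
ΔK = -260 − 115 = -375; ΔR = -1241 − 34 = -1275
Score = (-2)·(-375) + (-4)·(-1275) = 5850

5850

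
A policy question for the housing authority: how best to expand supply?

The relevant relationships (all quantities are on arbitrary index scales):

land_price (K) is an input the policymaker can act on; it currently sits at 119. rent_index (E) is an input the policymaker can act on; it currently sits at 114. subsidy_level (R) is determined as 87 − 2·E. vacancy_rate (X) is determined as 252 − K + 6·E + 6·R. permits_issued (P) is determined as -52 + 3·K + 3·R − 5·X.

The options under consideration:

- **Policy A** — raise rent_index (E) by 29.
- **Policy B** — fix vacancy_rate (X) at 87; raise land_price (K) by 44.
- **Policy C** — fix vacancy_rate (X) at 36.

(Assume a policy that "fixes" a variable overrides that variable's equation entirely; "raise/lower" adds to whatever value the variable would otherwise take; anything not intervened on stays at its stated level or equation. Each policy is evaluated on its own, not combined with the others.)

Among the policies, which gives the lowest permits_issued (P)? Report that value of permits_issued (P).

-421

Policy A (E + 29):
  K = 119
  E = 114 + 29 = 143
  R = 87 − 2·143 = -199
  X = 252 − 119 + 6·143 + 6·(-199) = -203
  P = -52 + 3·119 + 3·(-199) − 5·(-203) = 723
Policy B (X := 87, K + 44):
  K = 119 + 44 = 163
  E = 114
  R = 87 − 2·114 = -141
  X = 87
  P = -52 + 3·163 + 3·(-141) − 5·87 = -421
Policy C (X := 36):
  K = 119
  E = 114
  R = 87 − 2·114 = -141
  X = 36
  P = -52 + 3·119 + 3·(-141) − 5·36 = -298
Comparing — Policy A: P=723, Policy B: P=-421, Policy C: P=-298. Lowest is -421 (Policy B).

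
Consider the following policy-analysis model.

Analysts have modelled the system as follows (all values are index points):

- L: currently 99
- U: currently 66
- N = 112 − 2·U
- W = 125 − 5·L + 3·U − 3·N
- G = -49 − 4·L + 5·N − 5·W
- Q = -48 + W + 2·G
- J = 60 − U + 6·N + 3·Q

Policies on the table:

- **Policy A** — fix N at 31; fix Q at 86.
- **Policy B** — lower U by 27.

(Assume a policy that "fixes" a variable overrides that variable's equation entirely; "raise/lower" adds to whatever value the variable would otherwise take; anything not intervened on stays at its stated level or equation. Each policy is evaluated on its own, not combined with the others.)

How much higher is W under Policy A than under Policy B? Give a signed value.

90

Policy A (N := 31, Q := 86):
  L = 99
  U = 66
  N = 31
  W = 125 − 5·99 + 3·66 − 3·31 = -265
Policy B (U − 27):
  L = 99
  U = 66 − 27 = 39
  N = 112 − 2·39 = 34
  W = 125 − 5·99 + 3·39 − 3·34 = -355
W: -265 − (-355) = 90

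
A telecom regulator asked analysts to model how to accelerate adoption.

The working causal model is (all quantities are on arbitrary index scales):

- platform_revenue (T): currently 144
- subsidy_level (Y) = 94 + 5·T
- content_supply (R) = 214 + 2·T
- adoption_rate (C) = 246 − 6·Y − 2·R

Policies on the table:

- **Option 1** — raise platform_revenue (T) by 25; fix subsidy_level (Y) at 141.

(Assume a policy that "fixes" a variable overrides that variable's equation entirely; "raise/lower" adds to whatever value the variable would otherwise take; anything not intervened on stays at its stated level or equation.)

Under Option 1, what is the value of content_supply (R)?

Option 1 (T + 25, Y := 141):
  T = 144 + 25 = 169
  R = 214 + 2·169 = 552

552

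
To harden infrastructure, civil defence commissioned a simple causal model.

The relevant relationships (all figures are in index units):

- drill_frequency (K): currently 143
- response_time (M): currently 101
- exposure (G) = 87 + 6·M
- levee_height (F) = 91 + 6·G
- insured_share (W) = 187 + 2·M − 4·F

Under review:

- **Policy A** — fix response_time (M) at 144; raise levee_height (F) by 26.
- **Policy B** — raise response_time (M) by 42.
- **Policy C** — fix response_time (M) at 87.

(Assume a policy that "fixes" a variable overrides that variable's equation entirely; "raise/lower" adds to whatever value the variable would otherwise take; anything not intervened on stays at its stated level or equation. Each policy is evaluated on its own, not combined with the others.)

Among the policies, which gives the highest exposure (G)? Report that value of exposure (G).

Policy A (M := 144, F + 26):
  M = 144
  G = 87 + 6·144 = 951
Policy B (M + 42):
  M = 101 + 42 = 143
  G = 87 + 6·143 = 945
Policy C (M := 87):
  M = 87
  G = 87 + 6·87 = 609
Comparing — Policy A: G=951, Policy B: G=945, Policy C: G=609. Highest is 951 (Policy A).

951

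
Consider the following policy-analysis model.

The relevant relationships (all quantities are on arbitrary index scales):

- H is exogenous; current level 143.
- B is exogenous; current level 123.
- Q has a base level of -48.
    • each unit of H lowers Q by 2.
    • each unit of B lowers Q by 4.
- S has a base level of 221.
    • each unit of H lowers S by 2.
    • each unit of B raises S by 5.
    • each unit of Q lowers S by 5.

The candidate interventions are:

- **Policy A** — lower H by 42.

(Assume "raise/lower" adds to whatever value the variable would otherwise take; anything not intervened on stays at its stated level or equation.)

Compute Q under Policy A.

-742

Policy A (H − 42):
  H = 143 − 42 = 101
  B = 123
  Q = -48 − 2·101 − 4·123 = -742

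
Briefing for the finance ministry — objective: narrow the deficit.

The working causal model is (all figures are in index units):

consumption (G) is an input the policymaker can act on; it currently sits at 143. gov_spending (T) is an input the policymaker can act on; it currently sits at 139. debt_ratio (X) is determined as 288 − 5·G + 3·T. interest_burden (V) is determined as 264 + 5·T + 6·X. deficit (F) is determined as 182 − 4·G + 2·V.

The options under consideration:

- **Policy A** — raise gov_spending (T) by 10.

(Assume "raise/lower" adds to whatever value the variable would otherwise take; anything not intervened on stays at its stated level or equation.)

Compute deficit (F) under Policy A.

Policy A (T + 10):
  G = 143
  T = 139 + 10 = 149
  X = 288 − 5·143 + 3·149 = 20
  V = 264 + 5·149 + 6·20 = 1129
  F = 182 − 4·143 + 2·1129 = 1868

1868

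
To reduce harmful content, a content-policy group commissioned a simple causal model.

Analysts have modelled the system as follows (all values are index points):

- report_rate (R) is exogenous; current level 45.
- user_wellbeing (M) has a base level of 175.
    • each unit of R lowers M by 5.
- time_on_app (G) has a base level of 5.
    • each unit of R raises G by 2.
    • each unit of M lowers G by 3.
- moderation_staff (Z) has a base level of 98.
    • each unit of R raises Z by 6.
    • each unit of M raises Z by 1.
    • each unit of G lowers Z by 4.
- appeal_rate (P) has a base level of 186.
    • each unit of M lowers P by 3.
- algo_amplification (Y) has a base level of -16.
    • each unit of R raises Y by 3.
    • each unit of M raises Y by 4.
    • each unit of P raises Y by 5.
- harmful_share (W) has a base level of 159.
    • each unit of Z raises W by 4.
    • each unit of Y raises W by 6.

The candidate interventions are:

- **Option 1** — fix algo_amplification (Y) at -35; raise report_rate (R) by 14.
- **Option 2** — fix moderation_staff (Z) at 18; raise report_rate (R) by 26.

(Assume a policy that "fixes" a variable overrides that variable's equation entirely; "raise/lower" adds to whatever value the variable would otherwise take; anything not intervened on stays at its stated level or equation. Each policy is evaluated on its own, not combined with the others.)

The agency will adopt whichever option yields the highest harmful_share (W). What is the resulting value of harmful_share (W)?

Option 1 (Y := -35, R + 14):
  R = 45 + 14 = 59
  M = 175 − 5·59 = -120
  G = 5 + 2·59 − 3·(-120) = 483
  Z = 98 + 6·59 + (-120) − 4·483 = -1600
  P = 186 − 3·(-120) = 546
  Y = -35
  W = 159 + 4·(-1600) + 6·(-35) = -6451
Option 2 (Z := 18, R + 26):
  R = 45 + 26 = 71
  M = 175 − 5·71 = -180
  G = 5 + 2·71 − 3·(-180) = 687
  Z = 18
  P = 186 − 3·(-180) = 726
  Y = -16 + 3·71 + 4·(-180) + 5·726 = 3107
  W = 159 + 4·18 + 6·3107 = 18873
Comparing — Option 1: W=-6451, Option 2: W=18873. Highest is 18873 (Option 2).

18873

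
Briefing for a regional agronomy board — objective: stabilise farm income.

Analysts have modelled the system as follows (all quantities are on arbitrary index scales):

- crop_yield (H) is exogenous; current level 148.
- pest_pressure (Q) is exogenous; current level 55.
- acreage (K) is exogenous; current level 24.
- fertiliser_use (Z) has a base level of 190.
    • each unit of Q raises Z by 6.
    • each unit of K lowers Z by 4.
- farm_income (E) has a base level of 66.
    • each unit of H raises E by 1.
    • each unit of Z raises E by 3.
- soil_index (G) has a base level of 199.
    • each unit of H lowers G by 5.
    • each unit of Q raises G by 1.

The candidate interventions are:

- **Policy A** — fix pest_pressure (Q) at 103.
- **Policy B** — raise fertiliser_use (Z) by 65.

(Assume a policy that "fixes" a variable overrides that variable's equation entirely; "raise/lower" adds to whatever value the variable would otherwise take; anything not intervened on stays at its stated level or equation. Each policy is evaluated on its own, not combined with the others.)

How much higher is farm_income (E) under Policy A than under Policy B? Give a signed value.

669

Policy A (Q := 103):
  H = 148
  Q = 103
  K = 24
  Z = 190 + 6·103 − 4·24 = 712
  E = 66 + 148 + 3·712 = 2350
Policy B (Z + 65):
  H = 148
  Q = 55
  K = 24
  Z = 190 + 6·55 − 4·24 (+65 from intervention) = 489
  E = 66 + 148 + 3·489 = 1681
E: 2350 − 1681 = 669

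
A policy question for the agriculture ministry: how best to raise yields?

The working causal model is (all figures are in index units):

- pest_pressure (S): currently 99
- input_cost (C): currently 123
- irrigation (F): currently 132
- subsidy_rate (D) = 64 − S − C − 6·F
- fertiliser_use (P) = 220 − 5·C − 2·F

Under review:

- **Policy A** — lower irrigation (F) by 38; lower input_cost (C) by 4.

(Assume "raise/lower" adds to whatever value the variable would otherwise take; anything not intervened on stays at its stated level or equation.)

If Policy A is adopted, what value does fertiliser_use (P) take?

-563

Policy A (F − 38, C − 4):
  C = 123 − 4 = 119
  F = 132 − 38 = 94
  P = 220 − 5·119 − 2·94 = -563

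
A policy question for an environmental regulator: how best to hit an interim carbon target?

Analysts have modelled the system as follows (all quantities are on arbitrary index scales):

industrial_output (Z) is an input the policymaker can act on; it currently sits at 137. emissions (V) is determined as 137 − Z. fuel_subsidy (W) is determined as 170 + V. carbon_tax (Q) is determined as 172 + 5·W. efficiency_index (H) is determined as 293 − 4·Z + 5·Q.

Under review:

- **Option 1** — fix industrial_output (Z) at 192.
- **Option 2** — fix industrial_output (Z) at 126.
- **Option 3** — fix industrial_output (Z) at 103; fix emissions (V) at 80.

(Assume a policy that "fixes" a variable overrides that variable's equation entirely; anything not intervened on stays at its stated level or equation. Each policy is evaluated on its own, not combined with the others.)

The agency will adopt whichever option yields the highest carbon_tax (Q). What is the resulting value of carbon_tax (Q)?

Option 1 (Z := 192):
  Z = 192
  V = 137 − 192 = -55
  W = 170 + (-55) = 115
  Q = 172 + 5·115 = 747
Option 2 (Z := 126):
  Z = 126
  V = 137 − 126 = 11
  W = 170 + 11 = 181
  Q = 172 + 5·181 = 1077
Option 3 (Z := 103, V := 80):
  Z = 103
  V = 80
  W = 170 + 80 = 250
  Q = 172 + 5·250 = 1422
Comparing — Option 1: Q=747, Option 2: Q=1077, Option 3: Q=1422. Highest is 1422 (Option 3).

1422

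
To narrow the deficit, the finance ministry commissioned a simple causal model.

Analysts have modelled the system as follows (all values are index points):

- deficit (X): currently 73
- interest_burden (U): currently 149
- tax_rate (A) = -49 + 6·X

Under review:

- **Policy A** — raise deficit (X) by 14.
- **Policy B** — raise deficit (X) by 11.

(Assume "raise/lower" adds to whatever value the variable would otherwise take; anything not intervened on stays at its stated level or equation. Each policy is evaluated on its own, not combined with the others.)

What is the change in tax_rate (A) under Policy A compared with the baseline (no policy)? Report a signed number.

84

Baseline:
  X = 73
  A = -49 + 6·73 = 389
Policy A (X + 14):
  X = 73 + 14 = 87
  A = -49 + 6·87 = 473
Change in A: 473 − 389 = 84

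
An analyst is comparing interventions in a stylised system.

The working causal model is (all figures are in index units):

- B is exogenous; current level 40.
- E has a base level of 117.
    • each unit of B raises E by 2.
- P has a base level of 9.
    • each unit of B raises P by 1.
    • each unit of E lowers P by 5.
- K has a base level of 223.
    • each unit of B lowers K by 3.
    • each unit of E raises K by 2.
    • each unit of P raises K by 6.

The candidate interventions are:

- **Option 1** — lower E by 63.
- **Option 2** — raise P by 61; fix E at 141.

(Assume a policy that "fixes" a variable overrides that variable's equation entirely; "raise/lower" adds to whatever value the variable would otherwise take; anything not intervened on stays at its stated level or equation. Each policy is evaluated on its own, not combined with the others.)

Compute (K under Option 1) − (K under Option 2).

Option 1 (E − 63):
  B = 40
  E = 117 + 2·40 (−63 from intervention) = 134
  P = 9 + 40 − 5·134 = -621
  K = 223 − 3·40 + 2·134 + 6·(-621) = -3355
Option 2 (P + 61, E := 141):
  B = 40
  E = 141
  P = 9 + 40 − 5·141 (+61 from intervention) = -595
  K = 223 − 3·40 + 2·141 + 6·(-595) = -3185
K: -3355 − (-3185) = -170

-170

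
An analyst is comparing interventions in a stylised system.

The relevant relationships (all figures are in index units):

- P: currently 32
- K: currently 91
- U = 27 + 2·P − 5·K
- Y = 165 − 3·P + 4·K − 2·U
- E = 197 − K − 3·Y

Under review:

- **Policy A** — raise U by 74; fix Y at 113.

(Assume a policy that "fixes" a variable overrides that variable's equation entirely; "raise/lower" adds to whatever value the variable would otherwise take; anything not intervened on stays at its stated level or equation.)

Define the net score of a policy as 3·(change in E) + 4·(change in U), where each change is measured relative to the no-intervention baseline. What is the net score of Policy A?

9728

Baseline:
  P = 32
  K = 91
  U = 27 + 2·32 − 5·91 = -364
  Y = 165 − 3·32 + 4·91 − 2·(-364) = 1161
  E = 197 − 91 − 3·1161 = -3377
Policy A (U + 74, Y := 113):
  P = 32
  K = 91
  U = 27 + 2·32 − 5·91 (+74 from intervention) = -290
  Y = 113
  E = 197 − 91 − 3·113 = -233
ΔE = -233 − (-3377) = 3144; ΔU = -290 − (-364) = 74
Score = 3·3144 + 4·74 = 9728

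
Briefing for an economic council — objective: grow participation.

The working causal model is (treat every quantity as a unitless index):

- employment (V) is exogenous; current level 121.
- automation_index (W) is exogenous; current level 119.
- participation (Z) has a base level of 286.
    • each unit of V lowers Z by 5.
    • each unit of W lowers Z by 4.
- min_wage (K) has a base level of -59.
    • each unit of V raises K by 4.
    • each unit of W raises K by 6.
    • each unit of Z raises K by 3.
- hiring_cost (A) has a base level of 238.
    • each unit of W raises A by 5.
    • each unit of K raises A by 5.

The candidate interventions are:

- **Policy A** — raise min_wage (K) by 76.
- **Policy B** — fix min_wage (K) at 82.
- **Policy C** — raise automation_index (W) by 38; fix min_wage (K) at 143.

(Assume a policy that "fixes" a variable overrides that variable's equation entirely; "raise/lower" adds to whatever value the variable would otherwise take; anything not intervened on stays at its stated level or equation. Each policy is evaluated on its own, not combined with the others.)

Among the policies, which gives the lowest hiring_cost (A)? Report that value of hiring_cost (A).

-5017

Policy A (K + 76):
  V = 121
  W = 119
  Z = 286 − 5·121 − 4·119 = -795
  K = -59 + 4·121 + 6·119 + 3·(-795) (+76 from intervention) = -1170
  A = 238 + 5·119 + 5·(-1170) = -5017
Policy B (K := 82):
  V = 121
  W = 119
  Z = 286 − 5·121 − 4·119 = -795
  K = 82
  A = 238 + 5·119 + 5·82 = 1243
Policy C (W + 38, K := 143):
  V = 121
  W = 119 + 38 = 157
  Z = 286 − 5·121 − 4·157 = -947
  K = 143
  A = 238 + 5·157 + 5·143 = 1738
Comparing — Policy A: A=-5017, Policy B: A=1243, Policy C: A=1738. Lowest is -5017 (Policy A).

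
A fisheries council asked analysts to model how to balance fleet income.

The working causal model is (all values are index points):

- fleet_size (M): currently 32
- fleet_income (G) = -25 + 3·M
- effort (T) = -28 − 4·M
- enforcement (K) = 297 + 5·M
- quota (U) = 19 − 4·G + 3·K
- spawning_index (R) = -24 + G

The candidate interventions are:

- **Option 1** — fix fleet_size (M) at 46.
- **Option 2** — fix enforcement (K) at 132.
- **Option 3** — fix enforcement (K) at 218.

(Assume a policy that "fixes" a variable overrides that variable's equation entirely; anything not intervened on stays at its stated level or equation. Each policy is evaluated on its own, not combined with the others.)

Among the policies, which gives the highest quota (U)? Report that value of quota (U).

Option 1 (M := 46):
  M = 46
  G = -25 + 3·46 = 113
  K = 297 + 5·46 = 527
  U = 19 − 4·113 + 3·527 = 1148
Option 2 (K := 132):
  M = 32
  G = -25 + 3·32 = 71
  K = 132
  U = 19 − 4·71 + 3·132 = 131
Option 3 (K := 218):
  M = 32
  G = -25 + 3·32 = 71
  K = 218
  U = 19 − 4·71 + 3·218 = 389
Comparing — Option 1: U=1148, Option 2: U=131, Option 3: U=389. Highest is 1148 (Option 1).

1148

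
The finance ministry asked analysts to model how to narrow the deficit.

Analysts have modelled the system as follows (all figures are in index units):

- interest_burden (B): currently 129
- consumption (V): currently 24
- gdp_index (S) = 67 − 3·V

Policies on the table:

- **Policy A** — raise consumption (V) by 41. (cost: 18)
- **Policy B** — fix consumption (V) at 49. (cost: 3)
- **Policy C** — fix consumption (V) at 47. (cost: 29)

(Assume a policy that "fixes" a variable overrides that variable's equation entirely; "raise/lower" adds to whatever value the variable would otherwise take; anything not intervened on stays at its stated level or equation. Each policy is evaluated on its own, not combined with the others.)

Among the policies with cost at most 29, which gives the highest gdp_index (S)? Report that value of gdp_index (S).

-74

Policy A (V + 41):
  V = 24 + 41 = 65
  S = 67 − 3·65 = -128
Policy B (V := 49):
  V = 49
  S = 67 − 3·49 = -80
Policy C (V := 47):
  V = 47
  S = 67 − 3·47 = -74
Comparing — Policy A: S=-128, Policy B: S=-80, Policy C: S=-74. Highest is -74 (Policy C).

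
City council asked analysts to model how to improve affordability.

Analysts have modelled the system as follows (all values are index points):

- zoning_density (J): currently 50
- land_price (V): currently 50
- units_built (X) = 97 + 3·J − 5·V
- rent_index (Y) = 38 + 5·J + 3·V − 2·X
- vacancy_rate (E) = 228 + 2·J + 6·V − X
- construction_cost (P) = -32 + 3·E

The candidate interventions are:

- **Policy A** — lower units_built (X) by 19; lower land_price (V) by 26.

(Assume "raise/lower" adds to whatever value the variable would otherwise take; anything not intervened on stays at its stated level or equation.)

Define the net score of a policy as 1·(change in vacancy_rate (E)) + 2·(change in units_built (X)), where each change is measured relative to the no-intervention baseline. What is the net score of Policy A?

Baseline:
  J = 50
  V = 50
  X = 97 + 3·50 − 5·50 = -3
  E = 228 + 2·50 + 6·50 − (-3) = 631
Policy A (X − 19, V − 26):
  J = 50
  V = 50 − 26 = 24
  X = 97 + 3·50 − 5·24 (−19 from intervention) = 108
  E = 228 + 2·50 + 6·24 − 108 = 364
ΔE = 364 − 631 = -267; ΔX = 108 − (-3) = 111
Score = 1·(-267) + 2·111 = -45

-45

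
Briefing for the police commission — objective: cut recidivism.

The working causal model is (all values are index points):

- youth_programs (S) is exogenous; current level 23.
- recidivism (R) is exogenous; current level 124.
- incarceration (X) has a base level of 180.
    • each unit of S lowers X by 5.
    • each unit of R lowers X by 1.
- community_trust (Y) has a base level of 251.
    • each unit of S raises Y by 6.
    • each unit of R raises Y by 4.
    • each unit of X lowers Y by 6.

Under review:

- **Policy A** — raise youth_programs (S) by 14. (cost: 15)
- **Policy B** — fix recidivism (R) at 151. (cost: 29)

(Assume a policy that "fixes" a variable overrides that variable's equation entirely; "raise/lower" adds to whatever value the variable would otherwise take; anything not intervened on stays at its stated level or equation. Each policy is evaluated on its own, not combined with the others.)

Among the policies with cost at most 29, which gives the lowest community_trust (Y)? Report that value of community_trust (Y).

1509

Policy A (S + 14):
  S = 23 + 14 = 37
  R = 124
  X = 180 − 5·37 − 124 = -129
  Y = 251 + 6·37 + 4·124 − 6·(-129) = 1743
Policy B (R := 151):
  S = 23
  R = 151
  X = 180 − 5·23 − 151 = -86
  Y = 251 + 6·23 + 4·151 − 6·(-86) = 1509
Comparing — Policy A: Y=1743, Policy B: Y=1509. Lowest is 1509 (Policy B).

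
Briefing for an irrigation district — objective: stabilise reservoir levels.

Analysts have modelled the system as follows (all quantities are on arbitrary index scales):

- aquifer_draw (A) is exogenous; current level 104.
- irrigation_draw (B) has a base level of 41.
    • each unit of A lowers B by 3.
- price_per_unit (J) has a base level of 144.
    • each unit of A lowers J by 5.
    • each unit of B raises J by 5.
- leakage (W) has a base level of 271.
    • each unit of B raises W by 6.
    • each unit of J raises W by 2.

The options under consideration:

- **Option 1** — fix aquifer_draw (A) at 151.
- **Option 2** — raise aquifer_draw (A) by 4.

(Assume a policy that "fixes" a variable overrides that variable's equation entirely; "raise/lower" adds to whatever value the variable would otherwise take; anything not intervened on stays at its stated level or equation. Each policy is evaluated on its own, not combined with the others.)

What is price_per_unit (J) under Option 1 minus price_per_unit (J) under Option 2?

-860

Option 1 (A := 151):
  A = 151
  B = 41 − 3·151 = -412
  J = 144 − 5·151 + 5·(-412) = -2671
Option 2 (A + 4):
  A = 104 + 4 = 108
  B = 41 − 3·108 = -283
  J = 144 − 5·108 + 5·(-283) = -1811
J: -2671 − (-1811) = -860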